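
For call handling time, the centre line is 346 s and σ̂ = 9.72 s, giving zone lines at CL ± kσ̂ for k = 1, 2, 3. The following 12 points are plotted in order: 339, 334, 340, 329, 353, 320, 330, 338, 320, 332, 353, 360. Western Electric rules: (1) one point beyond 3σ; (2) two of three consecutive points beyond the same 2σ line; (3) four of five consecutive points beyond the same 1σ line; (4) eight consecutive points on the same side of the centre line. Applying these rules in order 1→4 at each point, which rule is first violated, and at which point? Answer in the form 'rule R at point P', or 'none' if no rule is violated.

rule 3 at point 10

Zone of each point (C = within 1σ̂, B = 1σ̂–2σ̂, A = 2σ̂–3σ̂, * = beyond 3σ̂; sign = side of CL): 1:-C, 2:-B, 3:-C, 4:-B, 5:+C, 6:-A, 7:-B, 8:-C, 9:-A, 10:-B, 11:+C, 12:+B
Rule 3 (four of five consecutive points beyond the same 1σ limit) is satisfied at point 10.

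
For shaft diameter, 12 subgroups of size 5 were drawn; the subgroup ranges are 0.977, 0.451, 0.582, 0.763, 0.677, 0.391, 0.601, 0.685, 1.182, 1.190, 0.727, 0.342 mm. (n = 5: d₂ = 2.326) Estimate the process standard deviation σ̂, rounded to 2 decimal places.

R̄ = (0.977 + 0.451 + 0.582 + 0.763 + 0.677 + 0.391 + 0.601 + 0.685 + 1.182 + 1.190 + 0.727 + 0.342) / 12 = 0.7140
σ̂ = R̄ / d₂ = 0.7140 / 2.326 = 0.3070

0.31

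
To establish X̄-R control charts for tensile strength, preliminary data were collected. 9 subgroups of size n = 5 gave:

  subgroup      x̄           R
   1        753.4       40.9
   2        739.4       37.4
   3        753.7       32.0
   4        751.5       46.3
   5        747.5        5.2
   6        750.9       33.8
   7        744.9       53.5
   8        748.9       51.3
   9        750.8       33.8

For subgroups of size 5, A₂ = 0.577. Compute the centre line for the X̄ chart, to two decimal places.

X̄̄ = (753.4 + 739.4 + 753.7 + 751.5 + 747.5 + 750.9 + 744.9 + 748.9 + 750.8) / 9 = 6741.0000 / 9 = 749.0000
CL = X̄̄ = 749.0000

749.00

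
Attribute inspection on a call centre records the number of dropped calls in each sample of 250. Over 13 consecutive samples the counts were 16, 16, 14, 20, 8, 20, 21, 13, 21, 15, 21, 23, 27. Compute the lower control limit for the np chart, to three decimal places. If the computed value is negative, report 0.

p̄ = Σdᵢ / (k·n) = 235 / (13 × 250) = 0.07231
LCL = np̄ − 3·√(np̄(1−p̄)) = 18.0769 − 3 × 4.0951 = 5.7916

5.792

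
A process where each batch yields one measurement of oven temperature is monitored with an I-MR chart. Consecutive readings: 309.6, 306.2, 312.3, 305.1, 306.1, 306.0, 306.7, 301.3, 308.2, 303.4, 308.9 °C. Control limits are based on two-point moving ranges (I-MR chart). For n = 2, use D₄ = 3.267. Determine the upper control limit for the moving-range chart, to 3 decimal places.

Moving ranges: 3.4, 6.1, 7.2, 1.0, 0.1, 0.7, 5.4, 6.9, 4.8, 5.5; M̄R̄ = 41.1000 / 10 = 4.1100
UCL_MR = D₄·M̄R̄ = 3.267 × 4.1100 = 13.4274

13.427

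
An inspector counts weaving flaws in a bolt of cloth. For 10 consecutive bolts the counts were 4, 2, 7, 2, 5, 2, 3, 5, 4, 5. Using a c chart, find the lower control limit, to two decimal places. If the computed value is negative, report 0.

0.00

c̄ = (4 + 2 + 7 + 2 + 5 + 2 + 3 + 5 + 4 + 5) / 10 = 39 / 10 = 3.9000
LCL = c̄ − 3√c̄ = 3.9000 − 3 × 1.9748 = -2.0245 → 0 (cannot be negative)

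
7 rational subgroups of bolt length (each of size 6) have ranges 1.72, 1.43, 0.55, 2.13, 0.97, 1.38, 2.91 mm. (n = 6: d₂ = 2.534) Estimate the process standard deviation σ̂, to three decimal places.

0.625

R̄ = (1.72 + 1.43 + 0.55 + 2.13 + 0.97 + 1.38 + 2.91) / 7 = 1.5843
σ̂ = R̄ / d₂ = 1.5843 / 2.534 = 0.6252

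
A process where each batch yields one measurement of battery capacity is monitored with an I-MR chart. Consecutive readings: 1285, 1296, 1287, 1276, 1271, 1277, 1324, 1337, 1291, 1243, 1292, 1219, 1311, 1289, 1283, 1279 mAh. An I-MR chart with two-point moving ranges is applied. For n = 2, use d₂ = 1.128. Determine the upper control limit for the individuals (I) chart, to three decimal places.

X̄ = (1285 + 1296 + 1287 + 1276 + 1271 + 1277 + 1324 + 1337 + 1291 + 1243 + 1292 + 1219 + 1311 + 1289 + 1283 + 1279) / 16 = 1285.0000
Moving ranges: 11, 9, 11, 5, 6, 47, 13, 46, 48, 49, 73, 92, 22, 6, 4; M̄R̄ = 442.0000 / 15 = 29.4667
UCL = X̄ + 3·M̄R̄/d₂ = 1285.0000 + 3 × 29.4667 / 1.128 = 1363.3688

1363.369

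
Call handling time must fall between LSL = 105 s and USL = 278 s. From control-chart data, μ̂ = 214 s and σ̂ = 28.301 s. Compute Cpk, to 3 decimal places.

Cpu = (USL − μ̂) / (3σ̂) = (278 − 214) / (3 × 28.301) = 0.7538; Cpl = (μ̂ − LSL) / (3σ̂) = (214 − 105) / (3 × 28.301) = 1.2838; Cpk = min(Cpu, Cpl) = 0.7538

0.754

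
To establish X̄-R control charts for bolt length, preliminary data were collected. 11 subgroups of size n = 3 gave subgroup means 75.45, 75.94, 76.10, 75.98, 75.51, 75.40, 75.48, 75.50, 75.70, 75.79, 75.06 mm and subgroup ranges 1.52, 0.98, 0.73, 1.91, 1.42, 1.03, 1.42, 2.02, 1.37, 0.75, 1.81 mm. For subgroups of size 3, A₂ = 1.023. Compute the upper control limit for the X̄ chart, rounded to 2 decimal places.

77.02

X̄̄ = (75.45 + 75.94 + 76.10 + 75.98 + 75.51 + 75.40 + 75.48 + 75.50 + 75.70 + 75.79 + 75.06) / 11 = 831.9100 / 11 = 75.6282
R̄ = (1.52 + 0.98 + 0.73 + 1.91 + 1.42 + 1.03 + 1.42 + 2.02 + 1.37 + 0.75 + 1.81) / 11 = 14.9600 / 11 = 1.3600
UCL = X̄̄ + A₂·R̄ = 75.6282 + 1.023 × 1.3600 = 77.0195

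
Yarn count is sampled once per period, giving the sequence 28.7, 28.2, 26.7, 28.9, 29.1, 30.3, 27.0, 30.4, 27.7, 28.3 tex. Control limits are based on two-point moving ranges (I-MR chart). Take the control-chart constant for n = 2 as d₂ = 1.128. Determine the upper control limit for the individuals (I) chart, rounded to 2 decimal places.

X̄ = (28.7 + 28.2 + 26.7 + 28.9 + 29.1 + 30.3 + 27.0 + 30.4 + 27.7 + 28.3) / 10 = 28.5300
Moving ranges: 0.5, 1.5, 2.2, 0.2, 1.2, 3.3, 3.4, 2.7, 0.6; M̄R̄ = 15.6000 / 9 = 1.7333
UCL = X̄ + 3·M̄R̄/d₂ = 28.5300 + 3 × 1.7333 / 1.128 = 33.1399

33.14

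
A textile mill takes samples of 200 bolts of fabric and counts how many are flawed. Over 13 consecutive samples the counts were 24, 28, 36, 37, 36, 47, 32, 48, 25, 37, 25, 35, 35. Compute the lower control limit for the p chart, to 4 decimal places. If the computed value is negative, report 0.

0.0913

p̄ = Σdᵢ / (k·n) = 445 / (13 × 200) = 0.17115
LCL = p̄ − 3·√(p̄(1−p̄)/n) = 0.17115 − 3 × 0.02663 = 0.09126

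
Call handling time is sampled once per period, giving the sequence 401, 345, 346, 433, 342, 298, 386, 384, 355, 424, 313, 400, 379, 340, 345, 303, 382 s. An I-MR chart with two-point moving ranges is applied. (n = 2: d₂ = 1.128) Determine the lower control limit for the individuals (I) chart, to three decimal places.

221.838

X̄ = (401 + 345 + 346 + 433 + 342 + 298 + 386 + 384 + 355 + 424 + 313 + 400 + 379 + 340 + 345 + 303 + 382) / 17 = 363.2941
Moving ranges: 56, 1, 87, 91, 44, 88, 2, 29, 69, 111, 87, 21, 39, 5, 42, 79; M̄R̄ = 851.0000 / 16 = 53.1875
LCL = X̄ − 3·M̄R̄/d₂ = 363.2941 − 3 × 53.1875 / 1.128 = 221.8380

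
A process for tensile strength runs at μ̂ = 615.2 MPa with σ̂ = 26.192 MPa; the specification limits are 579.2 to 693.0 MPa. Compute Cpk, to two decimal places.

0.46

Cpu = (USL − μ̂) / (3σ̂) = (693.0 − 615.2) / (3 × 26.192) = 0.9901; Cpl = (μ̂ − LSL) / (3σ̂) = (615.2 − 579.2) / (3 × 26.192) = 0.4582; Cpk = min(Cpu, Cpl) = 0.4582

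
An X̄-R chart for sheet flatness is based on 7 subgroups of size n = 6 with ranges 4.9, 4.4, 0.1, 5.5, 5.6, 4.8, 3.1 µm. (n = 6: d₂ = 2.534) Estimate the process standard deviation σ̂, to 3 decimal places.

R̄ = (4.9 + 4.4 + 0.1 + 5.5 + 5.6 + 4.8 + 3.1) / 7 = 4.0571
σ̂ = R̄ / d₂ = 4.0571 / 2.534 = 1.6011

1.601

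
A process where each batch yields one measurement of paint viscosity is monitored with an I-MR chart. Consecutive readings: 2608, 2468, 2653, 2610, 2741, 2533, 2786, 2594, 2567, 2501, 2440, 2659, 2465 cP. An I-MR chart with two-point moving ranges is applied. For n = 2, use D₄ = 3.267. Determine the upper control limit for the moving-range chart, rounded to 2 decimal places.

Moving ranges: 140, 185, 43, 131, 208, 253, 192, 27, 66, 61, 219, 194; M̄R̄ = 1719.0000 / 12 = 143.2500
UCL_MR = D₄·M̄R̄ = 3.267 × 143.2500 = 467.9977

468.00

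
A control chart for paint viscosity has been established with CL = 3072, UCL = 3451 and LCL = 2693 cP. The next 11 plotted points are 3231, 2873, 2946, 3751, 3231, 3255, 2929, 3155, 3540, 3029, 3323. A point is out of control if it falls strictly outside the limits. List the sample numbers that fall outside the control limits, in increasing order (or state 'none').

Compare each point to [2693, 3451]: sample 4 = 3751 > UCL; sample 9 = 3540 > UCL.

4, 9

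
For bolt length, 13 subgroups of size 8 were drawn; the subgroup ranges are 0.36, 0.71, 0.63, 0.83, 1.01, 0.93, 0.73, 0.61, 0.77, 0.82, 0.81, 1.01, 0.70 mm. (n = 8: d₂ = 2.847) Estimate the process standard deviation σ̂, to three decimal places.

R̄ = (0.36 + 0.71 + 0.63 + 0.83 + 1.01 + 0.93 + 0.73 + 0.61 + 0.77 + 0.82 + 0.81 + 1.01 + 0.70) / 13 = 0.7631
σ̂ = R̄ / d₂ = 0.7631 / 2.847 = 0.2680

0.268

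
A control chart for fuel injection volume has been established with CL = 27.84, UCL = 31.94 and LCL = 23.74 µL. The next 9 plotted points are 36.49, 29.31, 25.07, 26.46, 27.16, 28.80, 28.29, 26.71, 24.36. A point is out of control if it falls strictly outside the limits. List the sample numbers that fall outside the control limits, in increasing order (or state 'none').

Compare each point to [23.74, 31.94]: sample 1 = 36.49 > UCL.

1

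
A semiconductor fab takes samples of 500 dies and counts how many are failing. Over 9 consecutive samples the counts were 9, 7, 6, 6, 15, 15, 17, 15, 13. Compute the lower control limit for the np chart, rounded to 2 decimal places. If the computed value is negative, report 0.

1.41

p̄ = Σdᵢ / (k·n) = 103 / (9 × 500) = 0.02289
LCL = np̄ − 3·√(np̄(1−p̄)) = 11.4444 − 3 × 3.3440 = 1.4124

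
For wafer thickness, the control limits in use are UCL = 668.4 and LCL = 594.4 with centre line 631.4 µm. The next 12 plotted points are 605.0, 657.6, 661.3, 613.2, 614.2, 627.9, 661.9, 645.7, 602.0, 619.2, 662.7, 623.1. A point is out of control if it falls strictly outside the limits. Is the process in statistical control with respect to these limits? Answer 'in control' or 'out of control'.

in control

All 12 points lie within [594.4, 668.4].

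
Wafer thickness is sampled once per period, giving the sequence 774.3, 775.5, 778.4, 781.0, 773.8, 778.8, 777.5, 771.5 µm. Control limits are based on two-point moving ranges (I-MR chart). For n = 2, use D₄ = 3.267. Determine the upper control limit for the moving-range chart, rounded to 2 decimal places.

12.23

Moving ranges: 1.2, 2.9, 2.6, 7.2, 5.0, 1.3, 6.0; M̄R̄ = 26.2000 / 7 = 3.7429
UCL_MR = D₄·M̄R̄ = 3.267 × 3.7429 = 12.2279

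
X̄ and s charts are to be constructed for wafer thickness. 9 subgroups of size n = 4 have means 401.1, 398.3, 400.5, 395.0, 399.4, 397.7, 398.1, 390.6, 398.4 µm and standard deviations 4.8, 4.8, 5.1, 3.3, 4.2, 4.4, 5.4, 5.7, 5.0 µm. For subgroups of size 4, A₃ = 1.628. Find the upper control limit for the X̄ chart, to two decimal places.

X̄̄ = (401.1 + 398.3 + 400.5 + 395.0 + 399.4 + 397.7 + 398.1 + 390.6 + 398.4) / 9 = 397.6778
s̄ = (4.8 + 4.8 + 5.1 + 3.3 + 4.2 + 4.4 + 5.4 + 5.7 + 5.0) / 9 = 4.7444
UCL = X̄̄ + A₃·s̄ = 397.6778 + 1.628 × 4.7444 = 405.4017

405.40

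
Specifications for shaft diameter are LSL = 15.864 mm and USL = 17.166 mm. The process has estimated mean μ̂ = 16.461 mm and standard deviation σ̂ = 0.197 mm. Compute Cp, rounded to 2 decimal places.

1.10

Cp = (USL − LSL) / (6σ̂) = (17.166 − 15.864) / (6 × 0.197) = 1.3020 / 1.1820 = 1.1015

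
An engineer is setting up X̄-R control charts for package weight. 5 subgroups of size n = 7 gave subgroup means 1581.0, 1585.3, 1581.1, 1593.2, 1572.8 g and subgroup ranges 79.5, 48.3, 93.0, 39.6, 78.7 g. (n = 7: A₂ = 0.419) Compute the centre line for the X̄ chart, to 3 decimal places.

1582.680

X̄̄ = (1581.0 + 1585.3 + 1581.1 + 1593.2 + 1572.8) / 5 = 7913.4000 / 5 = 1582.6800
CL = X̄̄ = 1582.6800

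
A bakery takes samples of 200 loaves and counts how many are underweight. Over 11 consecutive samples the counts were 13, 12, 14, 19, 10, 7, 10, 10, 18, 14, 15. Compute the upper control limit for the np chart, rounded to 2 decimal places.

23.33

p̄ = Σdᵢ / (k·n) = 142 / (11 × 200) = 0.06455
UCL = np̄ + 3·√(np̄(1−p̄)) = 12.9091 + 3 × √(12.9091×0.93545) = 12.9091 + 3 × 3.4750 = 23.3342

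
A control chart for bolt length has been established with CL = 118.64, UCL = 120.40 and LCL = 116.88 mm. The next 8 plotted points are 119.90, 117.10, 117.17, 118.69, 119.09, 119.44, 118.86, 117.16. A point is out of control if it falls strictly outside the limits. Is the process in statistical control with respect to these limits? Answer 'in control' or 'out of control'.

in control

All 8 points lie within [116.88, 120.40].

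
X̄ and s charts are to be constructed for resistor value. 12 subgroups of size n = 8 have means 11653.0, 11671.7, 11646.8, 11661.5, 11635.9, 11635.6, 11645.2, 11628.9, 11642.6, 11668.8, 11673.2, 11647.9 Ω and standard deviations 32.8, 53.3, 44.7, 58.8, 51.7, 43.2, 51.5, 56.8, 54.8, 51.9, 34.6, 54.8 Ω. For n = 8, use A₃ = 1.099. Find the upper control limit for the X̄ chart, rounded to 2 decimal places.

11704.86

X̄̄ = (11653.0 + 11671.7 + 11646.8 + 11661.5 + 11635.9 + 11635.6 + 11645.2 + 11628.9 + 11642.6 + 11668.8 + 11673.2 + 11647.9) / 12 = 11650.9250
s̄ = (32.8 + 53.3 + 44.7 + 58.8 + 51.7 + 43.2 + 51.5 + 56.8 + 54.8 + 51.9 + 34.6 + 54.8) / 12 = 49.0750
UCL = X̄̄ + A₃·s̄ = 11650.9250 + 1.099 × 49.0750 = 11704.8584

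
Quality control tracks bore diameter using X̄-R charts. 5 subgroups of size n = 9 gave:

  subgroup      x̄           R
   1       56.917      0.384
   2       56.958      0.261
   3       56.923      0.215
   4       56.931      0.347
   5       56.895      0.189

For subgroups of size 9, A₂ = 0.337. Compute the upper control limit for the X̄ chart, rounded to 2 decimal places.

57.02

X̄̄ = (56.917 + 56.958 + 56.923 + 56.931 + 56.895) / 5 = 284.6240 / 5 = 56.9248
R̄ = (0.384 + 0.261 + 0.215 + 0.347 + 0.189) / 5 = 1.3960 / 5 = 0.2792
UCL = X̄̄ + A₂·R̄ = 56.9248 + 0.337 × 0.2792 = 57.0189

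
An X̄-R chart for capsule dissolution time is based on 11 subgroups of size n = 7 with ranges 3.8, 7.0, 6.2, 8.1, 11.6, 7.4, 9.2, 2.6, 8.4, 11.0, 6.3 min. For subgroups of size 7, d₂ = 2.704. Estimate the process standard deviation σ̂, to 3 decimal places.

R̄ = (3.8 + 7.0 + 6.2 + 8.1 + 11.6 + 7.4 + 9.2 + 2.6 + 8.4 + 11.0 + 6.3) / 11 = 7.4182
σ̂ = R̄ / d₂ = 7.4182 / 2.704 = 2.7434

2.743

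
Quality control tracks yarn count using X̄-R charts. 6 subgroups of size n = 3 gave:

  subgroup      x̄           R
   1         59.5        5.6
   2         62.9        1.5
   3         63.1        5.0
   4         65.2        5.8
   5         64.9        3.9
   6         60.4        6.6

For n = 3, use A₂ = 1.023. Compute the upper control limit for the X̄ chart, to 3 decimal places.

67.509

X̄̄ = (59.5 + 62.9 + 63.1 + 65.2 + 64.9 + 60.4) / 6 = 376.0000 / 6 = 62.6667
R̄ = (5.6 + 1.5 + 5.0 + 5.8 + 3.9 + 6.6) / 6 = 28.4000 / 6 = 4.7333
UCL = X̄̄ + A₂·R̄ = 62.6667 + 1.023 × 4.7333 = 67.5089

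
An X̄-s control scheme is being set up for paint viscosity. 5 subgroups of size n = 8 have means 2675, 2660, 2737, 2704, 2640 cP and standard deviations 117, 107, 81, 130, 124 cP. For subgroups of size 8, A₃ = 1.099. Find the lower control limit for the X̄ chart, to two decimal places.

2560.33

X̄̄ = (2675 + 2660 + 2737 + 2704 + 2640) / 5 = 2683.2000
s̄ = (117 + 107 + 81 + 130 + 124) / 5 = 111.8000
LCL = X̄̄ − A₃·s̄ = 2683.2000 − 1.099 × 111.8000 = 2560.3318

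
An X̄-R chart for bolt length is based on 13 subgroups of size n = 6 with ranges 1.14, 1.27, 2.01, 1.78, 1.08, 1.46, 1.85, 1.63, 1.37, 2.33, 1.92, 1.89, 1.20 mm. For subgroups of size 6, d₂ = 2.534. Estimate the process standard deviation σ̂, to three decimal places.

0.635

R̄ = (1.14 + 1.27 + 2.01 + 1.78 + 1.08 + 1.46 + 1.85 + 1.63 + 1.37 + 2.33 + 1.92 + 1.89 + 1.20) / 13 = 1.6100
σ̂ = R̄ / d₂ = 1.6100 / 2.534 = 0.6354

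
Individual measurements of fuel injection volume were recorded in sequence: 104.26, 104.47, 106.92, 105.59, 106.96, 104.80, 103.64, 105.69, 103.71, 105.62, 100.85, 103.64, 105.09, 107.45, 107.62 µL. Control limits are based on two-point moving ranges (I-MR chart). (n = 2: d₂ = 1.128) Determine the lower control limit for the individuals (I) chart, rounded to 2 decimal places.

X̄ = (104.26 + 104.47 + 106.92 + 105.59 + 106.96 + 104.80 + 103.64 + 105.69 + 103.71 + 105.62 + 100.85 + 103.64 + 105.09 + 107.45 + 107.62) / 15 = 105.0873
Moving ranges: 0.21, 2.45, 1.33, 1.37, 2.16, 1.16, 2.05, 1.98, 1.91, 4.77, 2.79, 1.45, 2.36, 0.17; M̄R̄ = 26.1600 / 14 = 1.8686
LCL = X̄ − 3·M̄R̄/d₂ = 105.0873 − 3 × 1.8686 / 1.128 = 100.1177

100.12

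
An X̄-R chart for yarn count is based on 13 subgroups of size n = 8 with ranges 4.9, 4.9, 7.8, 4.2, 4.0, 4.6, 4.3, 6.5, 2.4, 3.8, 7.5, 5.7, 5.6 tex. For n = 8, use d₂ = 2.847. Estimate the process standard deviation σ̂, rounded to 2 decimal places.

1.79

R̄ = (4.9 + 4.9 + 7.8 + 4.2 + 4.0 + 4.6 + 4.3 + 6.5 + 2.4 + 3.8 + 7.5 + 5.7 + 5.6) / 13 = 5.0923
σ̂ = R̄ / d₂ = 5.0923 / 2.847 = 1.7887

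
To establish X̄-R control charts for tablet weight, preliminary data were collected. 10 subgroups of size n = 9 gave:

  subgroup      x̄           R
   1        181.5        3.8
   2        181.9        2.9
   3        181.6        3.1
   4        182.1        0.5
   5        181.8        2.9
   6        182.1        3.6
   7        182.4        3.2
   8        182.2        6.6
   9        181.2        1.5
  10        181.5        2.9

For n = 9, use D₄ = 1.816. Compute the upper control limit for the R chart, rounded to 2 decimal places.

5.63

R̄ = (3.8 + 2.9 + 3.1 + 0.5 + 2.9 + 3.6 + 3.2 + 6.6 + 1.5 + 2.9) / 10 = 31.0000 / 10 = 3.1000
UCL_R = D₄·R̄ = 1.816 × 3.1000 = 5.6296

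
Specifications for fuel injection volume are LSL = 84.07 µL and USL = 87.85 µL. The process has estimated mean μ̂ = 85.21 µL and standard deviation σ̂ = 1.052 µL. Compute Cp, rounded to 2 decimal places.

Cp = (USL − LSL) / (6σ̂) = (87.85 − 84.07) / (6 × 1.052) = 3.7800 / 6.3120 = 0.5989

0.60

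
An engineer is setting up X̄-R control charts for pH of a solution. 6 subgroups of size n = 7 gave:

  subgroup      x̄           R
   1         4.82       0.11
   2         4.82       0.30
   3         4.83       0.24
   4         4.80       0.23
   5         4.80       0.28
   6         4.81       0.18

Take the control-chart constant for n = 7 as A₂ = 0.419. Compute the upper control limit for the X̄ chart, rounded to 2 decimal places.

4.91

X̄̄ = (4.82 + 4.82 + 4.83 + 4.80 + 4.80 + 4.81) / 6 = 28.8800 / 6 = 4.8133
R̄ = (0.11 + 0.30 + 0.24 + 0.23 + 0.28 + 0.18) / 6 = 1.3400 / 6 = 0.2233
UCL = X̄̄ + A₂·R̄ = 4.8133 + 0.419 × 0.2233 = 4.9069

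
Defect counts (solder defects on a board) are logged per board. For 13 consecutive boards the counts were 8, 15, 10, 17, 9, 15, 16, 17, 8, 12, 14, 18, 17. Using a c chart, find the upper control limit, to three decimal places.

24.577

c̄ = (8 + 15 + 10 + 17 + 9 + 15 + 16 + 17 + 8 + 12 + 14 + 18 + 17) / 13 = 176 / 13 = 13.5385
UCL = c̄ + 3√c̄ = 13.5385 + 3 × √13.5385 = 13.5385 + 3 × 3.6795 = 24.5769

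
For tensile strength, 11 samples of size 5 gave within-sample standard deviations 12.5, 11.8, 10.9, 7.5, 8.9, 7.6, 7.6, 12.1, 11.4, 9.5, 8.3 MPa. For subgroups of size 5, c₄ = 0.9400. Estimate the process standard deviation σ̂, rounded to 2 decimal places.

10.45

s̄ = (12.5 + 11.8 + 10.9 + 7.5 + 8.9 + 7.6 + 7.6 + 12.1 + 11.4 + 9.5 + 8.3) / 11 = 9.8273
σ̂ = s̄ / c₄ = 9.8273 / 0.9400 = 10.4545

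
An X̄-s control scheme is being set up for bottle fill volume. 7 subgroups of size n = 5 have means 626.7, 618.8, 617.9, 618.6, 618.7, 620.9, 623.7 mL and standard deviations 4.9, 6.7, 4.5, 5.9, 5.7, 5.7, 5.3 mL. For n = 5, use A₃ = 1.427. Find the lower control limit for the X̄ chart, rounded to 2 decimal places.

612.87

X̄̄ = (626.7 + 618.8 + 617.9 + 618.6 + 618.7 + 620.9 + 623.7) / 7 = 620.7571
s̄ = (4.9 + 6.7 + 4.5 + 5.9 + 5.7 + 5.7 + 5.3) / 7 = 5.5286
LCL = X̄̄ − A₃·s̄ = 620.7571 − 1.427 × 5.5286 = 612.8679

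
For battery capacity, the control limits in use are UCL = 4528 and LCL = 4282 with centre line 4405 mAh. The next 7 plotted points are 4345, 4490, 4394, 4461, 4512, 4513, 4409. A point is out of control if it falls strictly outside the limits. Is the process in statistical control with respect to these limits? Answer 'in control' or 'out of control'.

All 7 points lie within [4282, 4528].

in control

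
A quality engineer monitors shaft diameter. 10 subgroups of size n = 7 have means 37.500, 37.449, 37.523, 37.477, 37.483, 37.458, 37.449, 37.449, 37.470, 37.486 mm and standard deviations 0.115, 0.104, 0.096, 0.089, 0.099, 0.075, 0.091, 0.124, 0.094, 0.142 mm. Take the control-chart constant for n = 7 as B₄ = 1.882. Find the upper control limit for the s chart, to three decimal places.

0.194

s̄ = (0.115 + 0.104 + 0.096 + 0.089 + 0.099 + 0.075 + 0.091 + 0.124 + 0.094 + 0.142) / 10 = 0.1029
UCL_s = B₄·s̄ = 1.882 × 0.1029 = 0.1937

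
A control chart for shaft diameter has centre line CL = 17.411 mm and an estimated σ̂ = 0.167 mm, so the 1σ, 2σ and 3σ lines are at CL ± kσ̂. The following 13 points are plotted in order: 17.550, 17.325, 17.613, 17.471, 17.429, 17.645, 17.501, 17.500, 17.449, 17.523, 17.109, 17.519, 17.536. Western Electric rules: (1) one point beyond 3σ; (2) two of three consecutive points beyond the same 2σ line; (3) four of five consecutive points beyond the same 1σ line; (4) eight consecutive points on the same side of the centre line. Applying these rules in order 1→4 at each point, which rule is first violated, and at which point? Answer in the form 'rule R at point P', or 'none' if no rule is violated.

rule 4 at point 10

Zone of each point (C = within 1σ̂, B = 1σ̂–2σ̂, A = 2σ̂–3σ̂, * = beyond 3σ̂; sign = side of CL): 1:+C, 2:-C, 3:+B, 4:+C, 5:+C, 6:+B, 7:+C, 8:+C, 9:+C, 10:+C, 11:-B, 12:+C, 13:+C
Rule 4 (eight consecutive points on the same side of the centre line) is satisfied at point 10.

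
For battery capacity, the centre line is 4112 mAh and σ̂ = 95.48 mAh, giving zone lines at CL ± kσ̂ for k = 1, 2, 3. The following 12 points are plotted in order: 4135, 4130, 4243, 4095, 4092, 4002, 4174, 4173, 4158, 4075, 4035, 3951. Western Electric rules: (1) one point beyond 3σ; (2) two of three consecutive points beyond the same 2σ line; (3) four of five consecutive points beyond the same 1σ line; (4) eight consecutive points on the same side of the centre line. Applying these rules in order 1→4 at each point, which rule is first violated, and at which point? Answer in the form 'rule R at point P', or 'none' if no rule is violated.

none

Zone of each point (C = within 1σ̂, B = 1σ̂–2σ̂, A = 2σ̂–3σ̂, * = beyond 3σ̂; sign = side of CL): 1:+C, 2:+C, 3:+B, 4:-C, 5:-C, 6:-B, 7:+C, 8:+C, 9:+C, 10:-C, 11:-C, 12:-B
No rule fires across all 12 points.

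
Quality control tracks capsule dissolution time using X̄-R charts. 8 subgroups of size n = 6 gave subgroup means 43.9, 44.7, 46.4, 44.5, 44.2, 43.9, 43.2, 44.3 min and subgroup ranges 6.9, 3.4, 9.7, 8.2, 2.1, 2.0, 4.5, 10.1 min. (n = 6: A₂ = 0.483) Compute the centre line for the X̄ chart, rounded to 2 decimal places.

44.39

X̄̄ = (43.9 + 44.7 + 46.4 + 44.5 + 44.2 + 43.9 + 43.2 + 44.3) / 8 = 355.1000 / 8 = 44.3875
CL = X̄̄ = 44.3875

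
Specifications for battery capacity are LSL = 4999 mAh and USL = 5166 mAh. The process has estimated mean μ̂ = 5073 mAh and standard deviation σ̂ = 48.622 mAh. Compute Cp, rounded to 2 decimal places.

Cp = (USL − LSL) / (6σ̂) = (5166 − 4999) / (6 × 48.622) = 167.0000 / 291.7320 = 0.5724

0.57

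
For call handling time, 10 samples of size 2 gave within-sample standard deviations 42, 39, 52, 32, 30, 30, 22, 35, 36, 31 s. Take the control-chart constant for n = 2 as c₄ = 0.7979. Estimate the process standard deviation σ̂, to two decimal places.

43.74

s̄ = (42 + 39 + 52 + 32 + 30 + 30 + 22 + 35 + 36 + 31) / 10 = 34.9000
σ̂ = s̄ / c₄ = 34.9000 / 0.7979 = 43.7398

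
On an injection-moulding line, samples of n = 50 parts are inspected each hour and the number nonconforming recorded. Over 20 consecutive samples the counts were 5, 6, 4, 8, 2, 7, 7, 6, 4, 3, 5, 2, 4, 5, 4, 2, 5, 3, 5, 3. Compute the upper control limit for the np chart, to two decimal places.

10.57

p̄ = Σdᵢ / (k·n) = 90 / (20 × 50) = 0.09000
UCL = np̄ + 3·√(np̄(1−p̄)) = 4.5000 + 3 × √(4.5000×0.91000) = 4.5000 + 3 × 2.0236 = 10.5708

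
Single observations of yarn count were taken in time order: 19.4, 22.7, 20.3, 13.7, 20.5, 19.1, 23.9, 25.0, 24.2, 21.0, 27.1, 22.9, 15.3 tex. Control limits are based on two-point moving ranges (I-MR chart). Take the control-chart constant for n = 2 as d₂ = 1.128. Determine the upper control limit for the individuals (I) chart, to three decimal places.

X̄ = (19.4 + 22.7 + 20.3 + 13.7 + 20.5 + 19.1 + 23.9 + 25.0 + 24.2 + 21.0 + 27.1 + 22.9 + 15.3) / 13 = 21.1615
Moving ranges: 3.3, 2.4, 6.6, 6.8, 1.4, 4.8, 1.1, 0.8, 3.2, 6.1, 4.2, 7.6; M̄R̄ = 48.3000 / 12 = 4.0250
UCL = X̄ + 3·M̄R̄/d₂ = 21.1615 + 3 × 4.0250 / 1.128 = 31.8663

31.866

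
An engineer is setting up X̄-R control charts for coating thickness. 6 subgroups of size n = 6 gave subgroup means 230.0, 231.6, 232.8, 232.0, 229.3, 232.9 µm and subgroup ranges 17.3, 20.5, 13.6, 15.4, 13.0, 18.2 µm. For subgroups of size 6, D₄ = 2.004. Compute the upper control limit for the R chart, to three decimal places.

32.732

R̄ = (17.3 + 20.5 + 13.6 + 15.4 + 13.0 + 18.2) / 6 = 98.0000 / 6 = 16.3333
UCL_R = D₄·R̄ = 2.004 × 16.3333 = 32.7320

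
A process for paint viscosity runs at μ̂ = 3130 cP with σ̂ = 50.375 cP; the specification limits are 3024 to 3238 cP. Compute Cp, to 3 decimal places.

Cp = (USL − LSL) / (6σ̂) = (3238 − 3024) / (6 × 50.375) = 214.0000 / 302.2500 = 0.7080

0.708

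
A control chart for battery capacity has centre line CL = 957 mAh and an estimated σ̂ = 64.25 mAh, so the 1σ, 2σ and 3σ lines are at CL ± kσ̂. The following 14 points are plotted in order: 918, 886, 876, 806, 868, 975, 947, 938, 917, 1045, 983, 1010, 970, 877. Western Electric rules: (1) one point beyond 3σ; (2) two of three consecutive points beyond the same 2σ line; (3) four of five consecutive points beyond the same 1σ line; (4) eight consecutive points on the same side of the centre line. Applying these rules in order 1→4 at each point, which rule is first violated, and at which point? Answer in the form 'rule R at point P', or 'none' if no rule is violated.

rule 3 at point 5

Zone of each point (C = within 1σ̂, B = 1σ̂–2σ̂, A = 2σ̂–3σ̂, * = beyond 3σ̂; sign = side of CL): 1:-C, 2:-B, 3:-B, 4:-A, 5:-B, 6:+C, 7:-C, 8:-C, 9:-C, 10:+B, 11:+C, 12:+C, 13:+C, 14:-B
Rule 3 (four of five consecutive points beyond the same 1σ limit) is satisfied at point 5.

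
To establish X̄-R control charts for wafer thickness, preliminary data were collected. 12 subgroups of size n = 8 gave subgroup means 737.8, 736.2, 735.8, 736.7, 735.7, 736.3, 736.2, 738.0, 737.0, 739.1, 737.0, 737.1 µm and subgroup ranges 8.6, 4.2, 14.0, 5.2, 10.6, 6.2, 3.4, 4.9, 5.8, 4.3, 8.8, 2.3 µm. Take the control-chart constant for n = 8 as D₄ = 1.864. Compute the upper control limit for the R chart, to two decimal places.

R̄ = (8.6 + 4.2 + 14.0 + 5.2 + 10.6 + 6.2 + 3.4 + 4.9 + 5.8 + 4.3 + 8.8 + 2.3) / 12 = 78.3000 / 12 = 6.5250
UCL_R = D₄·R̄ = 1.864 × 6.5250 = 12.1626

12.16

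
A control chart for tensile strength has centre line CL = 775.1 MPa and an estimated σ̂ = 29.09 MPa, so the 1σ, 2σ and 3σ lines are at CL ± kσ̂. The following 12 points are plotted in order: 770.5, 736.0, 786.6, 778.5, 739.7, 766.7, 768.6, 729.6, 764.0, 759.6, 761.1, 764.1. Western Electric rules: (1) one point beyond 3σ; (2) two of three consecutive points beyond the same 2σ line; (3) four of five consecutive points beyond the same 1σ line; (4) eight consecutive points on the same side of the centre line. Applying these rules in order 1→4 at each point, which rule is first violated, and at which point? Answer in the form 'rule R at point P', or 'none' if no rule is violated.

rule 4 at point 12

Zone of each point (C = within 1σ̂, B = 1σ̂–2σ̂, A = 2σ̂–3σ̂, * = beyond 3σ̂; sign = side of CL): 1:-C, 2:-B, 3:+C, 4:+C, 5:-B, 6:-C, 7:-C, 8:-B, 9:-C, 10:-C, 11:-C, 12:-C
Rule 4 (eight consecutive points on the same side of the centre line) is satisfied at point 12.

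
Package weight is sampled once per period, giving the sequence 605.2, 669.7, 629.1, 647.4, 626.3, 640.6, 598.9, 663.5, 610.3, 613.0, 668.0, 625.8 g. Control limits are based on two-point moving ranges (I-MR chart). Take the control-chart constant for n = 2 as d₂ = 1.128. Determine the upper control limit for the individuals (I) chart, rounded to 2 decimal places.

X̄ = (605.2 + 669.7 + 629.1 + 647.4 + 626.3 + 640.6 + 598.9 + 663.5 + 610.3 + 613.0 + 668.0 + 625.8) / 12 = 633.1500
Moving ranges: 64.5, 40.6, 18.3, 21.1, 14.3, 41.7, 64.6, 53.2, 2.7, 55.0, 42.2; M̄R̄ = 418.2000 / 11 = 38.0182
UCL = X̄ + 3·M̄R̄/d₂ = 633.1500 + 3 × 38.0182 / 1.128 = 734.2622

734.26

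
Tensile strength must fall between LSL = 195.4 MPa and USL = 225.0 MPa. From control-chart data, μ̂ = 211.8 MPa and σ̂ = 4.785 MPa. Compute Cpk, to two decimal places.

0.92

Cpu = (USL − μ̂) / (3σ̂) = (225.0 − 211.8) / (3 × 4.785) = 0.9195; Cpl = (μ̂ − LSL) / (3σ̂) = (211.8 − 195.4) / (3 × 4.785) = 1.1425; Cpk = min(Cpu, Cpl) = 0.9195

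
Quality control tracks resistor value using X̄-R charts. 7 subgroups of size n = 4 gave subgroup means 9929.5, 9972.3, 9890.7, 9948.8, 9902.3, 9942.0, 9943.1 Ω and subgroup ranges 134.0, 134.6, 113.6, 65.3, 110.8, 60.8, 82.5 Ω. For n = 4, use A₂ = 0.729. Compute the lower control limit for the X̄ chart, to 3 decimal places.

X̄̄ = (9929.5 + 9972.3 + 9890.7 + 9948.8 + 9902.3 + 9942.0 + 9943.1) / 7 = 69528.7000 / 7 = 9932.6714
R̄ = (134.0 + 134.6 + 113.6 + 65.3 + 110.8 + 60.8 + 82.5) / 7 = 701.6000 / 7 = 100.2286
LCL = X̄̄ − A₂·R̄ = 9932.6714 − 0.729 × 100.2286 = 9859.6048

9859.605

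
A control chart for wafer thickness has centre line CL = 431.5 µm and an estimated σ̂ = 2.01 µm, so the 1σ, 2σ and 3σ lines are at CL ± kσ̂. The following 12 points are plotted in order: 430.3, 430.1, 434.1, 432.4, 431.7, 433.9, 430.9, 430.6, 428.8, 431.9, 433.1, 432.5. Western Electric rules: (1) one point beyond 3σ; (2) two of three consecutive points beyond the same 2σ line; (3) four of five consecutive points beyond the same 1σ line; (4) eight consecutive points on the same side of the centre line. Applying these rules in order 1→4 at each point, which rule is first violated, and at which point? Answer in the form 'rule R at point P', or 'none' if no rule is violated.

none

Zone of each point (C = within 1σ̂, B = 1σ̂–2σ̂, A = 2σ̂–3σ̂, * = beyond 3σ̂; sign = side of CL): 1:-C, 2:-C, 3:+B, 4:+C, 5:+C, 6:+B, 7:-C, 8:-C, 9:-B, 10:+C, 11:+C, 12:+C
No rule fires across all 12 points.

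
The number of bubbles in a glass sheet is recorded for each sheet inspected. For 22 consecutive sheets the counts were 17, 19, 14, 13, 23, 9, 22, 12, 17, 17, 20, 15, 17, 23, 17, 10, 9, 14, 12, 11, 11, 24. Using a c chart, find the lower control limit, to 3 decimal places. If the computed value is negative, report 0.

c̄ = (17 + 19 + 14 + 13 + 23 + 9 + 22 + 12 + 17 + 17 + 20 + 15 + 17 + 23 + 17 + 10 + 9 + 14 + 12 + 11 + 11 + 24) / 22 = 346 / 22 = 15.7273
LCL = c̄ − 3√c̄ = 15.7273 − 3 × 3.9658 = 3.8300

3.830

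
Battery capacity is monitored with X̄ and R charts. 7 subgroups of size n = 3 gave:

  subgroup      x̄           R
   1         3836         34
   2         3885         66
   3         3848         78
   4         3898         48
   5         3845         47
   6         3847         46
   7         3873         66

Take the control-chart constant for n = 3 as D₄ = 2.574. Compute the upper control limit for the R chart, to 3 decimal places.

141.570

R̄ = (34 + 66 + 78 + 48 + 47 + 46 + 66) / 7 = 385.0000 / 7 = 55.0000
UCL_R = D₄·R̄ = 2.574 × 55.0000 = 141.5700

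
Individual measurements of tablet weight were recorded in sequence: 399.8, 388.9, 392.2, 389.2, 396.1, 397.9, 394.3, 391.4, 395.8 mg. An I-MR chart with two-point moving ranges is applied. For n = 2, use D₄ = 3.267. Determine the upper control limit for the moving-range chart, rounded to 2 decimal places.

Moving ranges: 10.9, 3.3, 3.0, 6.9, 1.8, 3.6, 2.9, 4.4; M̄R̄ = 36.8000 / 8 = 4.6000
UCL_MR = D₄·M̄R̄ = 3.267 × 4.6000 = 15.0282

15.03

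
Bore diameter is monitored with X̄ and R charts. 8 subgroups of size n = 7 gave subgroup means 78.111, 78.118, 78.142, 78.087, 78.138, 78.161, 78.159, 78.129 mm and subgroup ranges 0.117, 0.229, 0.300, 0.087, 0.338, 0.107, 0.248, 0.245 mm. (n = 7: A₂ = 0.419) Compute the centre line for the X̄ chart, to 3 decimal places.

78.131

X̄̄ = (78.111 + 78.118 + 78.142 + 78.087 + 78.138 + 78.161 + 78.159 + 78.129) / 8 = 625.0450 / 8 = 78.1306
CL = X̄̄ = 78.1306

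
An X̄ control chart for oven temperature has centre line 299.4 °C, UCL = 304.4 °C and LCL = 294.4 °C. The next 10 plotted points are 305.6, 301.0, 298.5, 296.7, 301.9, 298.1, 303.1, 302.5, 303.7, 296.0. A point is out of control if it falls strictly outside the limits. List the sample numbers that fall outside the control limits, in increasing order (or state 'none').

1

Compare each point to [294.4, 304.4]: sample 1 = 305.6 > UCL.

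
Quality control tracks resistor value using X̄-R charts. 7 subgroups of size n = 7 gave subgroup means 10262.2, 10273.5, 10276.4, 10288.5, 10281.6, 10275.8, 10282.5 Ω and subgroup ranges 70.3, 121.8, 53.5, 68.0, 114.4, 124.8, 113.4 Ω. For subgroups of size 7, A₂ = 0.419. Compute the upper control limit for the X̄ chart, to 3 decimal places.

X̄̄ = (10262.2 + 10273.5 + 10276.4 + 10288.5 + 10281.6 + 10275.8 + 10282.5) / 7 = 71940.5000 / 7 = 10277.2143
R̄ = (70.3 + 121.8 + 53.5 + 68.0 + 114.4 + 124.8 + 113.4) / 7 = 666.2000 / 7 = 95.1714
UCL = X̄̄ + A₂·R̄ = 10277.2143 + 0.419 × 95.1714 = 10317.0911

10317.091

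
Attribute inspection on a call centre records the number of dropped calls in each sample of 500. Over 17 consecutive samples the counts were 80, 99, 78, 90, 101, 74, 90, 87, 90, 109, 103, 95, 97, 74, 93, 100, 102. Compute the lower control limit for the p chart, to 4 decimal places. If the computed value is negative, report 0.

p̄ = Σdᵢ / (k·n) = 1562 / (17 × 500) = 0.18376
LCL = p̄ − 3·√(p̄(1−p̄)/n) = 0.18376 − 3 × 0.01732 = 0.13180

0.1318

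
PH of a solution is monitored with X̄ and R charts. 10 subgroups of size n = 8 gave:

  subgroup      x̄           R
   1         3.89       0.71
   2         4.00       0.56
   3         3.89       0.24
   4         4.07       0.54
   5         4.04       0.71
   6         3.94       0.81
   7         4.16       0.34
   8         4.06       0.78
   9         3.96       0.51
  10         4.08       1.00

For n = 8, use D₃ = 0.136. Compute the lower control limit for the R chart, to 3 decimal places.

0.084

R̄ = (0.71 + 0.56 + 0.24 + 0.54 + 0.71 + 0.81 + 0.34 + 0.78 + 0.51 + 1.00) / 10 = 6.2000 / 10 = 0.6200
LCL_R = D₃·R̄ = 0.136 × 0.6200 = 0.0843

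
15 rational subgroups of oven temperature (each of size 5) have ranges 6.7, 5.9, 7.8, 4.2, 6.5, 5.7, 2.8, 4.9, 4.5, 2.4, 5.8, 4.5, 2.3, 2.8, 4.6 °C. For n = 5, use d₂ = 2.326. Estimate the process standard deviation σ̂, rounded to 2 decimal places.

R̄ = (6.7 + 5.9 + 7.8 + 4.2 + 6.5 + 5.7 + 2.8 + 4.9 + 4.5 + 2.4 + 5.8 + 4.5 + 2.3 + 2.8 + 4.6) / 15 = 4.7600
σ̂ = R̄ / d₂ = 4.7600 / 2.326 = 2.0464

2.05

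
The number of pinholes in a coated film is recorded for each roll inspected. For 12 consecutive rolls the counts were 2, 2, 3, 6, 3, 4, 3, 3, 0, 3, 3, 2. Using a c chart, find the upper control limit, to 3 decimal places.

7.883

c̄ = (2 + 2 + 3 + 6 + 3 + 4 + 3 + 3 + 0 + 3 + 3 + 2) / 12 = 34 / 12 = 2.8333
UCL = c̄ + 3√c̄ = 2.8333 + 3 × √2.8333 = 2.8333 + 3 × 1.6833 = 7.8831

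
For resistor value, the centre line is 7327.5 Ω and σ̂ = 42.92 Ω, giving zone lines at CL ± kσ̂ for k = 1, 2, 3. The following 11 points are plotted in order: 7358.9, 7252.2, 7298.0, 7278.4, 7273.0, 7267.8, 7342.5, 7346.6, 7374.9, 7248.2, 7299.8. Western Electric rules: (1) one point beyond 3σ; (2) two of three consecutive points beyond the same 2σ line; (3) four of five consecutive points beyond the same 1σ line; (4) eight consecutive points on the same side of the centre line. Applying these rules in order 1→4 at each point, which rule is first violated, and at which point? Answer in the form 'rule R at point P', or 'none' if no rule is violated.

rule 3 at point 6

Zone of each point (C = within 1σ̂, B = 1σ̂–2σ̂, A = 2σ̂–3σ̂, * = beyond 3σ̂; sign = side of CL): 1:+C, 2:-B, 3:-C, 4:-B, 5:-B, 6:-B, 7:+C, 8:+C, 9:+B, 10:-B, 11:-C
Rule 3 (four of five consecutive points beyond the same 1σ limit) is satisfied at point 6.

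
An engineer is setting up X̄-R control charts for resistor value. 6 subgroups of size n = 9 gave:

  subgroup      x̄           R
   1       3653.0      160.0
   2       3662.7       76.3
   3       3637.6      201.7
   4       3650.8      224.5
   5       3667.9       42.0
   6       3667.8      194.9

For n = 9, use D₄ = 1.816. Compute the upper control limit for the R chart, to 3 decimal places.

272.218

R̄ = (160.0 + 76.3 + 201.7 + 224.5 + 42.0 + 194.9) / 6 = 899.4000 / 6 = 149.9000
UCL_R = D₄·R̄ = 1.816 × 149.9000 = 272.2184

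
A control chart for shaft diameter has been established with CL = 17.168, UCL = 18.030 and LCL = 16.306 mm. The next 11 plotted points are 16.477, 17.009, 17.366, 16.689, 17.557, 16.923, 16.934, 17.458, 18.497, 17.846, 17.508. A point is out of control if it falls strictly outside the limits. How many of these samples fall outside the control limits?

Compare each point to [16.306, 18.030]: sample 9 = 18.497 > UCL.

1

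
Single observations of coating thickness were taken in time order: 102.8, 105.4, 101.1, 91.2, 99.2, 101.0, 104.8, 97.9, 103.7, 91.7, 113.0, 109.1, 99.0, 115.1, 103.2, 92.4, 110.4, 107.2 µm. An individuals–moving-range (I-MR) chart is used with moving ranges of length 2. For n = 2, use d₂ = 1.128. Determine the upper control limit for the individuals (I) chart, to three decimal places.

126.207

X̄ = (102.8 + 105.4 + 101.1 + 91.2 + 99.2 + 101.0 + 104.8 + 97.9 + 103.7 + 91.7 + 113.0 + 109.1 + 99.0 + 115.1 + 103.2 + 92.4 + 110.4 + 107.2) / 18 = 102.6778
Moving ranges: 2.6, 4.3, 9.9, 8.0, 1.8, 3.8, 6.9, 5.8, 12.0, 21.3, 3.9, 10.1, 16.1, 11.9, 10.8, 18.0, 3.2; M̄R̄ = 150.4000 / 17 = 8.8471
UCL = X̄ + 3·M̄R̄/d₂ = 102.6778 + 3 × 8.8471 / 1.128 = 126.2072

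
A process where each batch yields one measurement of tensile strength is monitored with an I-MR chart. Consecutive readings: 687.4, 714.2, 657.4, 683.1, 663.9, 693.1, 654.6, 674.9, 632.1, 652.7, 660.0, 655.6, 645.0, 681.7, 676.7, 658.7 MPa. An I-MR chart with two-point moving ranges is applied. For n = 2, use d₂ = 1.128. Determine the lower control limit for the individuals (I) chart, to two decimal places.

X̄ = (687.4 + 714.2 + 657.4 + 683.1 + 663.9 + 693.1 + 654.6 + 674.9 + 632.1 + 652.7 + 660.0 + 655.6 + 645.0 + 681.7 + 676.7 + 658.7) / 16 = 668.1938
Moving ranges: 26.8, 56.8, 25.7, 19.2, 29.2, 38.5, 20.3, 42.8, 20.6, 7.3, 4.4, 10.6, 36.7, 5.0, 18.0; M̄R̄ = 361.9000 / 15 = 24.1267
LCL = X̄ − 3·M̄R̄/d₂ = 668.1938 − 3 × 24.1267 / 1.128 = 604.0271

604.03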